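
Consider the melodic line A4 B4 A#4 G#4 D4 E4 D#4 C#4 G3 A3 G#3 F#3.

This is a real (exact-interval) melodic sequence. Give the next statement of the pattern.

With a 4-note motive the entries are A4, D4, G3, each down a 5th from the previous.
So cell 4 is C3 D3 C#3 B2.

C3 D3 C#3 B2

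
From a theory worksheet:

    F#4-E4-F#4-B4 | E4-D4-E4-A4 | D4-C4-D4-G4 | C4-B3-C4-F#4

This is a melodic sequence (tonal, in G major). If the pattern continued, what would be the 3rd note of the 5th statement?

B3

With 4-note cells, note 3 of each statement runs F#4, E4, D4, C4.
One more down a 2nd gives B3.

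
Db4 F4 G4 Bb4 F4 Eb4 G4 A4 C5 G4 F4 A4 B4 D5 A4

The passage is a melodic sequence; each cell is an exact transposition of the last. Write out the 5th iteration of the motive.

A4 C#5 D#5 F#5 C#5

Taking 5-note groups, the heads are Db4, Eb4, F4: the pattern moves up a 2nd.
Extending up a 2nd: G4 → A4.
From A4 the exact shape gives A4 C#5 D#5 F#5 C#5.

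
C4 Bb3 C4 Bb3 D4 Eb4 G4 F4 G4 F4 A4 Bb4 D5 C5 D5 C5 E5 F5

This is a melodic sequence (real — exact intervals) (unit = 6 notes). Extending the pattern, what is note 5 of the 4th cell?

The unit is 6 notes. Position-5 pitches of the 3 shown cells: D4, A4, E5.
From E5, up a 5th gives B5.

B5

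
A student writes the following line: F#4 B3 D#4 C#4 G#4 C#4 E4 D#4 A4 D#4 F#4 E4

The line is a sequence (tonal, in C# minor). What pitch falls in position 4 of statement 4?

The unit is 4 notes. Position-4 pitches of the 3 shown cells: C#4, D#4, E4.
From E4, up a 2nd gives F#4.

F#4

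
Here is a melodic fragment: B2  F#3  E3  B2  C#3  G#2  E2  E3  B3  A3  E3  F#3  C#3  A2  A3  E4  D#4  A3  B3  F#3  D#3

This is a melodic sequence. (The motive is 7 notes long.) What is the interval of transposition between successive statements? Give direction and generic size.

Taking 7-note groups, the heads are B2, E3, A3: the pattern moves up a 4th.
B2 to E3 is up a 4th.

up a 4th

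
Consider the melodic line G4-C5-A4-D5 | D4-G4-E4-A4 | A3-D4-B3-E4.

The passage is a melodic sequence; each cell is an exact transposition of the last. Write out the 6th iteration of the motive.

Taking 4-note groups, the heads are G4, D4, A3: the pattern moves down a 4th.
Carrying on: E3 → B2 → F#2.
From F#2 the exact shape gives F#2 B2 G#2 C#3.

F#2 B2 G#2 C#3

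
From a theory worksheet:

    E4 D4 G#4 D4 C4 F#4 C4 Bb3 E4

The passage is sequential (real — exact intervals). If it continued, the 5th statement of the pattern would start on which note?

With a 3-note motive the entries are E4, D4, C4, each down a 2nd from the previous.
Extending the heads down a 2nd: Bb3 → Ab3.

Ab3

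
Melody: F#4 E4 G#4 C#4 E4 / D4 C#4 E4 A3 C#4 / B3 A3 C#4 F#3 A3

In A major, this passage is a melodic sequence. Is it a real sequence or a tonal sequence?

Every note is diatonic to A major.
Cell 1 has -2 semitones from note 1 to 2, but cell 2 has -1 — the interval quality changes while the contour stays the same, which is the hallmark of a tonal sequence.

tonal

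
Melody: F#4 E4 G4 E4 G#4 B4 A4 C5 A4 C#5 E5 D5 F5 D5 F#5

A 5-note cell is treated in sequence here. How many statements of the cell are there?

15 notes in groups of 5 gives 15/5 = 3 statements.
Starts: F#4, B4, E5 — each up a 4th.

3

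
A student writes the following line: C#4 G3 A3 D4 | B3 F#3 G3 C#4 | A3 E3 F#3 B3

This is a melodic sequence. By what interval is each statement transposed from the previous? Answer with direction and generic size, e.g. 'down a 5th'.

down a 2nd

Unit = 4 notes; the statements start on C#4, B3, A3, moving down a 2nd each time.
C#4 to B3 is down a 2nd.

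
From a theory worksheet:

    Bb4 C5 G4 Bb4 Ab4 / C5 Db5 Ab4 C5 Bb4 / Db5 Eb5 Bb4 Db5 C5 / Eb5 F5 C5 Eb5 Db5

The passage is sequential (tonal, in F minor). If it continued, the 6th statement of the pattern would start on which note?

Taking 5-note groups, the heads are Bb4, C5, Db5, Eb5: the pattern moves up a 2nd.
Extending the heads up a 2nd: F5 → G5.

G5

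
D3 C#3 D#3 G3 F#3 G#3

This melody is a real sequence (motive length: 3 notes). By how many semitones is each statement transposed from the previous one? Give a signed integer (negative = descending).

Taking 3-note groups, the heads are D3, G3: the pattern moves up a 4th.
D3 to G3 spans +5 semitones.

5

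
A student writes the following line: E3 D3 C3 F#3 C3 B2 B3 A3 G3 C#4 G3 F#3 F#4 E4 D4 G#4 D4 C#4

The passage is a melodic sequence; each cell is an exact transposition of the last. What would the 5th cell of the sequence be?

The 6-note cells begin on E3, B3, F#4 — each up a 5th from the last.
Extending up a 5th: C#5 → G#5.
From G#5 the exact shape gives G#5 F#5 E5 A#5 E5 D#5.

G#5 F#5 E5 A#5 E5 D#5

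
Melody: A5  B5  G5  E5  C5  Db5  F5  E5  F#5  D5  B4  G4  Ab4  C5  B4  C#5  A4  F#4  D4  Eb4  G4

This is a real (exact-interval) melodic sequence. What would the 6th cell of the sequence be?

G#3 A#3 F#3 D#3 B2 C3 E3

Taking 7-note groups, the heads are A5, E5, B4: the pattern moves down a 4th.
Carrying on: F#4 → C#4 → G#3.
Statement 6 starts on G#3 and keeps the same exact contour: G#3 A#3 F#3 D#3 B2 C3 E3.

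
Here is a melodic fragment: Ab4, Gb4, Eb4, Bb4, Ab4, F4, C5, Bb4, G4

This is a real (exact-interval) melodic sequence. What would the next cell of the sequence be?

With a 3-note motive the entries are Ab4, Bb4, C5, each up a 2nd from the previous.
So cell 4 is D5 C5 A4.

D5 C5 A4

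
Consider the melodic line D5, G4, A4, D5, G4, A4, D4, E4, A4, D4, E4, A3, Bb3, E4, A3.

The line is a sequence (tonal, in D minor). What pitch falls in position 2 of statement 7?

With 5-note cells, note 2 of each statement runs G4, D4, A3.
Each moves down a 4th. Continuing: E3 → Bb2 → F2 → C2.

C2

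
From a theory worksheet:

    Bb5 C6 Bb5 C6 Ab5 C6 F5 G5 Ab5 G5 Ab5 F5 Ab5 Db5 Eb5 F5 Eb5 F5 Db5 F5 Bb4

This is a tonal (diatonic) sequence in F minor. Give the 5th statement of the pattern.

Unit = 7 notes; the statements start on Bb5, G5, Eb5, moving down a 3rd each time.
Extending down a 3rd: C5 → Ab4.
Statement 5 starts on Ab4 and keeps the same diatonic contour: Ab4 Bb4 Ab4 Bb4 G4 Bb4 Eb4.

Ab4 Bb4 Ab4 Bb4 G4 Bb4 Eb4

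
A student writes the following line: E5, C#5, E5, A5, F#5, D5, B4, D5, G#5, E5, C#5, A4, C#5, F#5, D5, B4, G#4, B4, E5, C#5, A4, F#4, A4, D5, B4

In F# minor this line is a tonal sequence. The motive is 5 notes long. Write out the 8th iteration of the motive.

E4 C#4 E4 A4 F#4

Taking 5-note groups, the heads are E5, D5, C#5, B4, A4: the pattern moves down a 2nd.
Continuing the starts: G#4 → F#4 → E4.
Statement 8 starts on E4 and keeps the same diatonic contour: E4 C#4 E4 A4 F#4.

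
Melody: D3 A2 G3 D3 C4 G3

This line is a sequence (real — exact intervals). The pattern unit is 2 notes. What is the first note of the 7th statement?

Ab5

Taking 2-note groups, the heads are D3, G3, C4: the pattern moves up a 4th.
Extending the heads up a 4th: F4 → Bb4 → Eb5 → Ab5.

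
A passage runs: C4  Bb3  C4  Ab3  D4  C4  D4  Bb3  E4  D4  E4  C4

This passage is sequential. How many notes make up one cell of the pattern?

There are 12 notes; a 4-note unit gives 3 cells:
C4 Bb3 C4 Ab3 | D4 C4 D4 Bb3 | E4 D4 E4 C4
That's a consistent up a 2nd shift per cell, and no other grouping gives one.

4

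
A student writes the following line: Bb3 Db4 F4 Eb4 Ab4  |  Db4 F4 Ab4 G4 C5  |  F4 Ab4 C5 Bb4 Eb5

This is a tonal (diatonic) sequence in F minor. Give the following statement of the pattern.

Ab4 C5 Eb5 Db5 G5

Unit = 5 notes; the statements start on Bb3, Db4, F4, moving up a 3rd each time.
From Ab4 the diatonic shape gives Ab4 C5 Eb5 Db5 G5.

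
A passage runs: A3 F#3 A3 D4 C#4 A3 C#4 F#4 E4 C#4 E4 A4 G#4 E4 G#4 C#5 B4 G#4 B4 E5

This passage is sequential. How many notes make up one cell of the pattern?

4

There are 20 notes; a 4-note unit gives 5 cells:
A3 F#3 A3 D4 | C#4 A3 C#4 F#4 | E4 C#4 E4 A4 | G#4 E4 G#4 C#5 | B4 G#4 B4 E5
That's a consistent up a 3rd shift per cell, and no other grouping gives one.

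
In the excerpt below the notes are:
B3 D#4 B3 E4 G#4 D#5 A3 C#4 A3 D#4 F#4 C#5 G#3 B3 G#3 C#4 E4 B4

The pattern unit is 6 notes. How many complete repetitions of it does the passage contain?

3

18 notes in groups of 6 gives 18/6 = 3 statements.
Starts: B3, A3, G#3 — each down a 2nd.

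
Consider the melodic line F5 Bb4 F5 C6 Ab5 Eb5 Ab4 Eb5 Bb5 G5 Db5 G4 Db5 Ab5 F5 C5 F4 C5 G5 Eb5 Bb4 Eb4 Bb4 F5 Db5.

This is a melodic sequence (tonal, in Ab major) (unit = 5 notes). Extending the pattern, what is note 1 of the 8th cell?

F4

Grouping in 5s, the 1st note of each cell is F5, Eb5, Db5, C5, Bb4.
Each moves down a 2nd. Continuing: Ab4 → G4 → F4.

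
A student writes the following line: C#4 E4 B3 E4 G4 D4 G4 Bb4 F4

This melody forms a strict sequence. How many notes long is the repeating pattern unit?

9 notes total. Splitting into 3 groups of 3:
C#4 E4 B3 | E4 G4 D4 | G4 Bb4 F4
Each cell is the previous one up a 3rd — so the unit is 3 notes.

3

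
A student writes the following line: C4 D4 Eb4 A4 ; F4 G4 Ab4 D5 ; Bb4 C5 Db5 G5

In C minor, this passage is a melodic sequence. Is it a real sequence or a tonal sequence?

Each cell has the same semitone pattern (2, 1, 6) — intervals are preserved exactly.
And A4 lies outside C minor, so the sequence is real rather than tonal.

real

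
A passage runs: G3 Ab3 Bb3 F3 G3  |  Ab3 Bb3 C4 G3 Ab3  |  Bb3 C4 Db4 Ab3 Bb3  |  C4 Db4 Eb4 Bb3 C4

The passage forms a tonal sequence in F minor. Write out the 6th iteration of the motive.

Taking 5-note groups, the heads are G3, Ab3, Bb3, C4: the pattern moves up a 2nd.
Continuing the starts: Db4 → Eb4.
So cell 6 is Eb4 F4 G4 Db4 Eb4.

Eb4 F4 G4 Db4 Eb4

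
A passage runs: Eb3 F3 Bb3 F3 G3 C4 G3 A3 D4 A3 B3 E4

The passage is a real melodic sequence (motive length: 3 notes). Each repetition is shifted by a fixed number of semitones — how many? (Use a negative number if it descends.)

The 3-note cells begin on Eb3, F3, G3, A3 — each up a 2nd from the last.
Eb3 to F3 spans +2 semitones.

2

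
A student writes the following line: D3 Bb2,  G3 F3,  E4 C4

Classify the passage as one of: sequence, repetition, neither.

neither

Note 1 of cell 2 is G3; if this were a sequence it would be A3. No unit length gives a consistent transposition pattern.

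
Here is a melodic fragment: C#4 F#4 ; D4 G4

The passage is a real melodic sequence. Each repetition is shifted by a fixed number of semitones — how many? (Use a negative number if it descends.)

Unit = 2 notes; the statements start on C#4, D4, moving up a 2nd each time.
Counting half-steps from C#4 to D4: 1.

1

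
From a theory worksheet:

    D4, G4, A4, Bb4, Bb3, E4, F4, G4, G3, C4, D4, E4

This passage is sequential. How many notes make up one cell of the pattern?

Try groups of 4 (3 cells in 12 notes):
D4 G4 A4 Bb4 | Bb3 E4 F4 G4 | G3 C4 D4 E4
Each cell is the previous one down a 3rd — so the unit is 4 notes.

4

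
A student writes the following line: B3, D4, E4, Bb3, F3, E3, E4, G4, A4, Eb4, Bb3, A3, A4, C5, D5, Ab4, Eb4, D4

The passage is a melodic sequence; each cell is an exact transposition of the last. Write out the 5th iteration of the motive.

G5 Bb5 C6 Gb5 Db5 C5

Taking 6-note groups, the heads are B3, E4, A4: the pattern moves up a 4th.
Carrying on: D5 → G5.
Statement 5 starts on G5 and keeps the same exact contour: G5 Bb5 C6 Gb5 Db5 C5.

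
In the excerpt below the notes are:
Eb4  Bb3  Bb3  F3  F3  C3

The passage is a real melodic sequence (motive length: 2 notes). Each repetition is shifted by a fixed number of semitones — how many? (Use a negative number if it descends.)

With a 2-note motive the entries are Eb4, Bb3, F3, each down a 4th from the previous.
Eb4 to Bb3 spans -5 semitones.

-5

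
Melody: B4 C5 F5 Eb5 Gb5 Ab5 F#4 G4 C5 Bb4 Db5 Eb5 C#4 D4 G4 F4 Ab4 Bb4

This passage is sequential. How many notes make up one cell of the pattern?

6

18 notes total. Splitting into 3 groups of 6:
B4 C5 F5 Eb5 Gb5 Ab5 | F#4 G4 C5 Bb4 Db5 Eb5 | C#4 D4 G4 F4 Ab4 Bb4
Every group is a transposition down a 4th of the one before; no shorter unit works.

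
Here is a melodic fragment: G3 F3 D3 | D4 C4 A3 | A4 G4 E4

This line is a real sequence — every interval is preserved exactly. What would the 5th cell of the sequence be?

With a 3-note motive the entries are G3, D4, A4, each up a 5th from the previous.
Carrying on: E5 → B5.
Statement 5 starts on B5 and keeps the same exact contour: B5 A5 F#5.

B5 A5 F#5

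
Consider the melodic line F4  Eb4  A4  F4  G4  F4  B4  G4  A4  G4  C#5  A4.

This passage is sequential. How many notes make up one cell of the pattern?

4

12 notes total. Splitting into 3 groups of 4:
F4 Eb4 A4 F4 | G4 F4 B4 G4 | A4 G4 C#5 A4
That's a consistent up a 2nd shift per cell, and no other grouping gives one.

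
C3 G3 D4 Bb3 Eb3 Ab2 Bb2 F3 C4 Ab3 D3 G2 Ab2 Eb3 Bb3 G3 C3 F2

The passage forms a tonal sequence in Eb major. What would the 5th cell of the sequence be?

F2 C3 G3 Eb3 Ab2 D2

The 6-note cells begin on C3, Bb2, Ab2 — each down a 2nd from the last.
Extending down a 2nd: G2 → F2.
So cell 5 is F2 C3 G3 Eb3 Ab2 D2.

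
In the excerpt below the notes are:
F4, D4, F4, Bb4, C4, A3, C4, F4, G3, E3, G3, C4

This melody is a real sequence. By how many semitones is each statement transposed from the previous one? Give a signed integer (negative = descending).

Taking 4-note groups, the heads are F4, C4, G3: the pattern moves down a 4th.
F4 to C4 spans -5 semitones.

-5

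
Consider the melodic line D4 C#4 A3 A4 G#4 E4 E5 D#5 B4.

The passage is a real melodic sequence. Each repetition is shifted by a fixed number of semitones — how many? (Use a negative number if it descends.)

The 3-note cells begin on D4, A4, E5 — each up a 5th from the last.
D4→A4 is 69 − 62 = 7 semitones.

7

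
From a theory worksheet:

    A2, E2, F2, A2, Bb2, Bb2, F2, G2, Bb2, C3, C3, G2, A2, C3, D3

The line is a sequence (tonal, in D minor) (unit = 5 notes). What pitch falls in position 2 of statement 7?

D3

Grouping in 5s, the 2nd note of each cell is E2, F2, G2.
Extending up a 2nd: A2 → Bb2 → C3 → D3.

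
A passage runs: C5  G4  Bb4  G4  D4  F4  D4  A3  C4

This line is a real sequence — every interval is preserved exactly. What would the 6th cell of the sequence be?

B2 F#2 A2

Unit = 3 notes; the statements start on C5, G4, D4, moving down a 4th each time.
Carrying on: A3 → E3 → B2.
From B2 the exact shape gives B2 F#2 A2.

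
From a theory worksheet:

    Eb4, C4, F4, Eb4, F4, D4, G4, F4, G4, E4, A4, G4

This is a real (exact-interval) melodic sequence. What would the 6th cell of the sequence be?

C#5 A#4 D#5 C#5

Unit = 4 notes; the statements start on Eb4, F4, G4, moving up a 2nd each time.
Carrying on: A4 → B4 → C#5.
So cell 6 is C#5 A#4 D#5 C#5.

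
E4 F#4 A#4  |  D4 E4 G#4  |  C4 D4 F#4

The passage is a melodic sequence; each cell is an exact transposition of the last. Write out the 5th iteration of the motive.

Ab3 Bb3 D4

The 3-note cells begin on E4, D4, C4 — each down a 2nd from the last.
Carrying on: Bb3 → Ab3.
Statement 5 starts on Ab3 and keeps the same exact contour: Ab3 Bb3 D4.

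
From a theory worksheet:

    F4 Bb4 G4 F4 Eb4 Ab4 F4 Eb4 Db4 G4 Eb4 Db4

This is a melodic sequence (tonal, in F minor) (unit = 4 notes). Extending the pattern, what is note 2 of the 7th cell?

C4

With 4-note cells, note 2 of each statement runs Bb4, Ab4, G4.
Each moves down a 2nd. Continuing: F4 → Eb4 → Db4 → C4.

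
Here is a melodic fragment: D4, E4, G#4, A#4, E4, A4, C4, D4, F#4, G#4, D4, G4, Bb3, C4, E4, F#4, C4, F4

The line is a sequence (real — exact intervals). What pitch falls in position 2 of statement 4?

Bb3

The unit is 6 notes. Position-2 pitches of the 3 shown cells: E4, D4, C4.
From C4, down a 2nd gives Bb3.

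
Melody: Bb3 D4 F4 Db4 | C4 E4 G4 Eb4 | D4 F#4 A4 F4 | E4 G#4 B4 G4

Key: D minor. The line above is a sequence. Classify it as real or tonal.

real

Each cell has the same semitone pattern (4, 3, -4) — intervals are preserved exactly.
And Db4 lies outside D minor, so the sequence is real rather than tonal.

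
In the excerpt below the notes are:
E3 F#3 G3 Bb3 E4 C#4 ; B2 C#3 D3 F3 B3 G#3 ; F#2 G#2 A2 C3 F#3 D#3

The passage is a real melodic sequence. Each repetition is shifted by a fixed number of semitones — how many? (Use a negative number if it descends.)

-5

With a 6-note motive the entries are E3, B2, F#2, each down a 4th from the previous.
Counting half-steps from E3 to B2: -5.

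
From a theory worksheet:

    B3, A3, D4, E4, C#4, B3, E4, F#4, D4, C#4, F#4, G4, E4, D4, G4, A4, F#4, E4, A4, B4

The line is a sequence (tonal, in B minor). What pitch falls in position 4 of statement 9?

F#5

Grouping in 4s, the 4th note of each cell is E4, F#4, G4, A4, B4.
Extending up a 2nd: C#5 → D5 → E5 → F#5.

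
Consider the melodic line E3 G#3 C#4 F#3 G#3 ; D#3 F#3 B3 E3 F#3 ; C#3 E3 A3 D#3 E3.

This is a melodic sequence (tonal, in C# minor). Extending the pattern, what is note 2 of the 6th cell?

With 5-note cells, note 2 of each statement runs G#3, F#3, E3.
Each moves down a 2nd. Continuing: D#3 → C#3 → B2.

B2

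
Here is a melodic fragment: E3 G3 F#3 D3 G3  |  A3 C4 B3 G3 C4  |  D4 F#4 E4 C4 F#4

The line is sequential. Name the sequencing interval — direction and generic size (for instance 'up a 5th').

Taking 5-note groups, the heads are E3, A3, D4: the pattern moves up a 4th.
E3 to A3 is up a 4th.

up a 4th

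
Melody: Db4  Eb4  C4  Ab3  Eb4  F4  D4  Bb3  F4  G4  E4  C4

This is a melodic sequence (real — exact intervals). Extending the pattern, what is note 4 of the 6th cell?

F#4

The unit is 4 notes. Position-4 pitches of the 3 shown cells: Ab3, Bb3, C4.
Each moves up a 2nd. Continuing: D4 → E4 → F#4.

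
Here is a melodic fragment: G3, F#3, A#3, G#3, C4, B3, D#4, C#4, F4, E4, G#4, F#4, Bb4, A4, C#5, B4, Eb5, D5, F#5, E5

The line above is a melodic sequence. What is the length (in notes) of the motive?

There are 20 notes; a 4-note unit gives 5 cells:
G3 F#3 A#3 G#3 | C4 B3 D#4 C#4 | F4 E4 G#4 F#4 | Bb4 A4 C#5 B4 | Eb5 D5 F#5 E5
That's a consistent up a 4th shift per cell, and no other grouping gives one.

4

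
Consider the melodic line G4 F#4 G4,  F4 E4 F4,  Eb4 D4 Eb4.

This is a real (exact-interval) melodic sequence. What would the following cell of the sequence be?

The 3-note cells begin on G4, F4, Eb4 — each down a 2nd from the last.
Statement 4 starts on Db4 and keeps the same exact contour: Db4 C4 Db4.

Db4 C4 Db4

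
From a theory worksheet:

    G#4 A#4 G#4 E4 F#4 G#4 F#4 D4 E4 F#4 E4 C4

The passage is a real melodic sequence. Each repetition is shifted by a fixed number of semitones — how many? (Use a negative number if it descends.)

With a 4-note motive the entries are G#4, F#4, E4, each down a 2nd from the previous.
G#4→F#4 is 66 − 68 = -2 semitones.

-2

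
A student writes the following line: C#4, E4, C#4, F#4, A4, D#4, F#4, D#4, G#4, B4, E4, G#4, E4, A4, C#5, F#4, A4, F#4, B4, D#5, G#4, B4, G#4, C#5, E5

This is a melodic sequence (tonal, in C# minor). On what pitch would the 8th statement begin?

Taking 5-note groups, the heads are C#4, D#4, E4, F#4, G#4: the pattern moves up a 2nd.
Extending the heads up a 2nd: A4 → B4 → C#5.

C#5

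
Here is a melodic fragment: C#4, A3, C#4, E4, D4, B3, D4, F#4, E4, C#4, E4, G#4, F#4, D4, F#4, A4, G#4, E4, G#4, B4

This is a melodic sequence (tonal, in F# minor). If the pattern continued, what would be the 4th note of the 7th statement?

With 4-note cells, note 4 of each statement runs E4, F#4, G#4, A4, B4.
Extending up a 2nd: C#5 → D5.

D5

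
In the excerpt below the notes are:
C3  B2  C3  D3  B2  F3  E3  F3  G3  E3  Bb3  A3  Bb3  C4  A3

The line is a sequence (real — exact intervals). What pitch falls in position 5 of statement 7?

Grouping in 5s, the 5th note of each cell is B2, E3, A3.
Carrying that up a 4th forward: D4 → G4 → C5 → F5.

F5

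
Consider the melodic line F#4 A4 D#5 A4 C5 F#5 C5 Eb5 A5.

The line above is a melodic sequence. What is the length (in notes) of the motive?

3

Try groups of 3 (3 cells in 9 notes):
F#4 A4 D#5 | A4 C5 F#5 | C5 Eb5 A5
That's a consistent up a 3rd shift per cell, and no other grouping gives one.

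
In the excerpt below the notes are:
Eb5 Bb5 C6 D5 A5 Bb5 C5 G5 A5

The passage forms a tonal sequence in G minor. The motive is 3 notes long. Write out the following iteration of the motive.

Unit = 3 notes; the statements start on Eb5, D5, C5, moving down a 2nd each time.
Statement 4 starts on Bb4 and keeps the same diatonic contour: Bb4 F5 G5.

Bb4 F5 G5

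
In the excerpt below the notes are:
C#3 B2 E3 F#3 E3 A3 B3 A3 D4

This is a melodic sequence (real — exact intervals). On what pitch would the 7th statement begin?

Unit = 3 notes; the statements start on C#3, F#3, B3, moving up a 4th each time.
Continuing: E4 → A4 → D5 → G5. Statement 7 starts on G5.

G5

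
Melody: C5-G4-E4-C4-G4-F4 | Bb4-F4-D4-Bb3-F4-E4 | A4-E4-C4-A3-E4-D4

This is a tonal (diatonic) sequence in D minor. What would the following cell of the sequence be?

G4 D4 Bb3 G3 D4 C4

The 6-note cells begin on C5, Bb4, A4 — each down a 2nd from the last.
So cell 4 is G4 D4 Bb3 G3 D4 C4.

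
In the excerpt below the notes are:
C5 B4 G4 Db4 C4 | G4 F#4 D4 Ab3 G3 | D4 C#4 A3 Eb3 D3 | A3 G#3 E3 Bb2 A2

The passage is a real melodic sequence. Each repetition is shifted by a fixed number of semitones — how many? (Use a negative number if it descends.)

-5

Unit = 5 notes; the statements start on C5, G4, D4, A3, moving down a 4th each time.
C5→G4 is 67 − 72 = -5 semitones.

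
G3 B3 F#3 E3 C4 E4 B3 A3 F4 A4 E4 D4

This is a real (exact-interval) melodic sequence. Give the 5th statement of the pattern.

Taking 4-note groups, the heads are G3, C4, F4: the pattern moves up a 4th.
Extending up a 4th: Bb4 → Eb5.
From Eb5 the exact shape gives Eb5 G5 D5 C5.

Eb5 G5 D5 C5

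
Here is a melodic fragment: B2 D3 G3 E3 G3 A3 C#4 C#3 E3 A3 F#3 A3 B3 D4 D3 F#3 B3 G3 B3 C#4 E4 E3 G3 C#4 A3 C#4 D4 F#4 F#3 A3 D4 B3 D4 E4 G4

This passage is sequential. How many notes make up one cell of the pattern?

35 notes total. Splitting into 5 groups of 7:
B2 D3 G3 E3 G3 A3 C#4 | C#3 E3 A3 F#3 A3 B3 D4 | D3 F#3 B3 G3 B3 C#4 E4 | E3 G3 C#4 A3 C#4 D4 F#4 | F#3 A3 D4 B3 D4 E4 G4
Every group is a transposition up a 2nd of the one before; no shorter unit works.

7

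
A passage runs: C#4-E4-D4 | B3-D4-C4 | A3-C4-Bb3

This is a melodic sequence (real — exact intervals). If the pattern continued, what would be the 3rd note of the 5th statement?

Gb3

Grouping in 3s, the 3rd note of each cell is D4, C4, Bb3.
Each moves down a 2nd. Continuing: Ab3 → Gb3.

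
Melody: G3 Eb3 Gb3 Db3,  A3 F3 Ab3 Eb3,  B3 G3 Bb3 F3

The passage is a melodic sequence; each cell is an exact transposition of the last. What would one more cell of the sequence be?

Taking 4-note groups, the heads are G3, A3, B3: the pattern moves up a 2nd.
Statement 4 starts on C#4 and keeps the same exact contour: C#4 A3 C4 G3.

C#4 A3 C4 G3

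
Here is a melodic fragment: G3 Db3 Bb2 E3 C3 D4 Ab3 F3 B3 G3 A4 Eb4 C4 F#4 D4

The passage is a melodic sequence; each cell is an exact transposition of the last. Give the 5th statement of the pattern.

B5 F5 D5 G#5 E5

The 5-note cells begin on G3, D4, A4 — each up a 5th from the last.
Carrying on: E5 → B5.
So cell 5 is B5 F5 D5 G#5 E5.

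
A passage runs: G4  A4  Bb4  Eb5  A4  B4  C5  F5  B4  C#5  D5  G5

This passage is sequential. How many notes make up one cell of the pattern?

There are 12 notes; a 4-note unit gives 3 cells:
G4 A4 Bb4 Eb5 | A4 B4 C5 F5 | B4 C#5 D5 G5
That's a consistent up a 2nd shift per cell, and no other grouping gives one.

4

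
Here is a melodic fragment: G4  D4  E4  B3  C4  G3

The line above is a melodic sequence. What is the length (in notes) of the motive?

2

There are 6 notes; a 2-note unit gives 3 cells:
G4 D4 | E4 B3 | C4 G3
Every group is a transposition down a 3rd of the one before; no shorter unit works.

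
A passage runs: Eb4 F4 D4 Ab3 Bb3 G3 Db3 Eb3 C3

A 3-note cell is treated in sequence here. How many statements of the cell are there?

3

9 notes in groups of 3 gives 9/3 = 3 statements.
Starts: Eb4, Ab3, Db3 — each down a 5th.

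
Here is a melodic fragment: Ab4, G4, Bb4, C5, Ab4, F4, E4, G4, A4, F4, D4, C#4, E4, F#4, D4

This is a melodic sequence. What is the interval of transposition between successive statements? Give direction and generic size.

down a 3rd

Taking 5-note groups, the heads are Ab4, F4, D4: the pattern moves down a 3rd.
From Ab4 to F4: down a 3rd.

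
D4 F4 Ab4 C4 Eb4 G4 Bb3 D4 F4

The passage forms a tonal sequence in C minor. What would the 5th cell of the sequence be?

The 3-note cells begin on D4, C4, Bb3 — each down a 2nd from the last.
Carrying on: Ab3 → G3.
So cell 5 is G3 Bb3 D4.

G3 Bb3 D4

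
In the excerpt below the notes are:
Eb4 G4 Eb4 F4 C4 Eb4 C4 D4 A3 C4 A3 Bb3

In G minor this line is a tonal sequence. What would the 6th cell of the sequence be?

Unit = 4 notes; the statements start on Eb4, C4, A3, moving down a 3rd each time.
Carrying on: F3 → D3 → Bb2.
Statement 6 starts on Bb2 and keeps the same diatonic contour: Bb2 D3 Bb2 C3.

Bb2 D3 Bb2 C3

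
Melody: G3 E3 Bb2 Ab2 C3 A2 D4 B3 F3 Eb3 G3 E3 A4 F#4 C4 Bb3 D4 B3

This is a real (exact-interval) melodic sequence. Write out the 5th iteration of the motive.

B5 G#5 D5 C5 E5 C#5

The 6-note cells begin on G3, D4, A4 — each up a 5th from the last.
Extending up a 5th: E5 → B5.
So cell 5 is B5 G#5 D5 C5 E5 C#5.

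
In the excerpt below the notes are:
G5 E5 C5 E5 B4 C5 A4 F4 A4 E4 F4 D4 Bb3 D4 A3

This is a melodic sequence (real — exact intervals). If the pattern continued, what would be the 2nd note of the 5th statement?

Grouping in 5s, the 2nd note of each cell is E5, A4, D4.
Extending down a 5th: G3 → C3.

C3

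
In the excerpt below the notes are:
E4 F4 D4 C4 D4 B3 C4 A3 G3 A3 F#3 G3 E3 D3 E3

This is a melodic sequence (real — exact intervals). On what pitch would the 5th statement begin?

With a 5-note motive the entries are E4, B3, F#3, each down a 4th from the previous.
Continuing: C#3 → G#2. Statement 5 starts on G#2.

G#2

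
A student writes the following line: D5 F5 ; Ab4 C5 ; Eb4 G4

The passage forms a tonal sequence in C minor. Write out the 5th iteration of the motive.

Taking 2-note groups, the heads are D5, Ab4, Eb4: the pattern moves down a 4th.
Extending down a 4th: Bb3 → F3.
Statement 5 starts on F3 and keeps the same diatonic contour: F3 Ab3.

F3 Ab3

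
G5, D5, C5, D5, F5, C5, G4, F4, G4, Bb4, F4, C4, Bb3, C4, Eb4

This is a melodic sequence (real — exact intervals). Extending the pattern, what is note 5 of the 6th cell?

Grouping in 5s, the 5th note of each cell is F5, Bb4, Eb4.
Carrying that down a 5th forward: Ab3 → Db3 → Gb2.

Gb2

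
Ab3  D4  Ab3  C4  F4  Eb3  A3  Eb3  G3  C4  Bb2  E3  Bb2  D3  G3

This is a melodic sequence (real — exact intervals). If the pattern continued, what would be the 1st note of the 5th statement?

The unit is 5 notes. Position-1 pitches of the 3 shown cells: Ab3, Eb3, Bb2.
Extending down a 4th: F2 → C2.

C2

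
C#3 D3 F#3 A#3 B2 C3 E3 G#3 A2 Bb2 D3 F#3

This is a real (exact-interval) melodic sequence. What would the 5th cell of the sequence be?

F2 Gb2 Bb2 D3

Taking 4-note groups, the heads are C#3, B2, A2: the pattern moves down a 2nd.
Extending down a 2nd: G2 → F2.
From F2 the exact shape gives F2 Gb2 Bb2 D3.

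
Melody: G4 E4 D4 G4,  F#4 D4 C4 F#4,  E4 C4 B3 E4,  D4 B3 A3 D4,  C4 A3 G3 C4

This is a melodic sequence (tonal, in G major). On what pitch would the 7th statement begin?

A3

Unit = 4 notes; the statements start on G4, F#4, E4, D4, C4, moving down a 2nd each time.
Extending the heads down a 2nd: B3 → A3.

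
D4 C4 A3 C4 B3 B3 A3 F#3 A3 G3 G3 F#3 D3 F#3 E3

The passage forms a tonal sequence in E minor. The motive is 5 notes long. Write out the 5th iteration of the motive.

C3 B2 G2 B2 A2

Unit = 5 notes; the statements start on D4, B3, G3, moving down a 3rd each time.
Extending down a 3rd: E3 → C3.
So cell 5 is C3 B2 G2 B2 A2.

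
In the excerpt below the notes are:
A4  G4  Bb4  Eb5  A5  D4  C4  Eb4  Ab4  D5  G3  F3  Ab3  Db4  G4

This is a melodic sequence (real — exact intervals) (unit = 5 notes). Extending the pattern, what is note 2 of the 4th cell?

Bb2

Grouping in 5s, the 2nd note of each cell is G4, C4, F3.
One more down a 5th gives Bb2.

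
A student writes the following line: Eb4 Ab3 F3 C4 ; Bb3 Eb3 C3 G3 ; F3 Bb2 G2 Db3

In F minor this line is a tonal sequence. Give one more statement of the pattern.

C3 F2 Db2 Ab2

With a 4-note motive the entries are Eb4, Bb3, F3, each down a 4th from the previous.
So cell 4 is C3 F2 Db2 Ab2.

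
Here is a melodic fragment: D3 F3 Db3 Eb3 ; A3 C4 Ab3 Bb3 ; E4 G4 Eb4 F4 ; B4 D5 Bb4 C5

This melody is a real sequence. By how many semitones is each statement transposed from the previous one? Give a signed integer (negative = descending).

Unit = 4 notes; the statements start on D3, A3, E4, B4, moving up a 5th each time.
D3→A3 is 57 − 50 = 7 semitones.

7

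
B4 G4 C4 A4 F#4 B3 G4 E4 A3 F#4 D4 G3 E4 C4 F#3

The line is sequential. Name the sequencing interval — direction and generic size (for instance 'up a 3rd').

down a 2nd

The 3-note cells begin on B4, A4, G4, F#4, E4 — each down a 2nd from the last.
From B4 to A4: down a 2nd.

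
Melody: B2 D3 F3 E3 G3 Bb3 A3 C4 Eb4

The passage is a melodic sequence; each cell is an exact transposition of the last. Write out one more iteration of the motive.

With a 3-note motive the entries are B2, E3, A3, each up a 4th from the previous.
From D4 the exact shape gives D4 F4 Ab4.

D4 F4 Ab4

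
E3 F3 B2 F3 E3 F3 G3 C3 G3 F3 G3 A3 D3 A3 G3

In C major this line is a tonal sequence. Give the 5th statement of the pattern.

With a 5-note motive the entries are E3, F3, G3, each up a 2nd from the previous.
Carrying on: A3 → B3.
So cell 5 is B3 C4 F3 C4 B3.

B3 C4 F3 C4 B3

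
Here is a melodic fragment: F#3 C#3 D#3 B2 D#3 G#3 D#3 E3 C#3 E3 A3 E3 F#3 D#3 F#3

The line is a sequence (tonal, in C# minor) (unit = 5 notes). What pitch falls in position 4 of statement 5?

With 5-note cells, note 4 of each statement runs B2, C#3, D#3.
Extending up a 2nd: E3 → F#3.

F#3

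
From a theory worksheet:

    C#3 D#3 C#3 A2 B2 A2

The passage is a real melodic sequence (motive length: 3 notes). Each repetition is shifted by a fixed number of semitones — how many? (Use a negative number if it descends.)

-4

The 3-note cells begin on C#3, A2 — each down a 3rd from the last.
Counting half-steps from C#3 to A2: -4.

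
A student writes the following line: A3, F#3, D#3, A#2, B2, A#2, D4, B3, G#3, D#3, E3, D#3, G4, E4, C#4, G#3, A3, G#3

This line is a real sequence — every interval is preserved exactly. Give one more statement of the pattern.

C5 A4 F#4 C#4 D4 C#4

Taking 6-note groups, the heads are A3, D4, G4: the pattern moves up a 4th.
So cell 4 is C5 A4 F#4 C#4 D4 C#4.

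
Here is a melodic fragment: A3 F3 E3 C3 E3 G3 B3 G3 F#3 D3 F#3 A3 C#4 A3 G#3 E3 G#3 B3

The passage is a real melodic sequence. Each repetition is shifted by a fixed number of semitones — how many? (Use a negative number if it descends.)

2

With a 6-note motive the entries are A3, B3, C#4, each up a 2nd from the previous.
Counting half-steps from A3 to B3: 2.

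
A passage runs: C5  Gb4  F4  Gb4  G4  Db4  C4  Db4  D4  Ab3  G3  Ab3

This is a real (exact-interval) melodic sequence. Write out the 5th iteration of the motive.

E3 Bb2 A2 Bb2

Taking 4-note groups, the heads are C5, G4, D4: the pattern moves down a 4th.
Continuing the starts: A3 → E3.
Statement 5 starts on E3 and keeps the same exact contour: E3 Bb2 A2 Bb2.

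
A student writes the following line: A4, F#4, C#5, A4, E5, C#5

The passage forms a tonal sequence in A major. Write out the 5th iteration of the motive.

With a 2-note motive the entries are A4, C#5, E5, each up a 3rd from the previous.
Extending up a 3rd: G#5 → B5.
Statement 5 starts on B5 and keeps the same diatonic contour: B5 G#5.

B5 G#5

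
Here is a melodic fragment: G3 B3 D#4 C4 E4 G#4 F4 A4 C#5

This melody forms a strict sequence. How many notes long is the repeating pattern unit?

Try groups of 3 (3 cells in 9 notes):
G3 B3 D#4 | C4 E4 G#4 | F4 A4 C#5
That's a consistent up a 4th shift per cell, and no other grouping gives one.

3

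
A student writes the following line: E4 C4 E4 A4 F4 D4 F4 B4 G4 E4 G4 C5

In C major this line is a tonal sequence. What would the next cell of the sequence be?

A4 F4 A4 D5

The 4-note cells begin on E4, F4, G4 — each up a 2nd from the last.
Statement 4 starts on A4 and keeps the same diatonic contour: A4 F4 A4 D5.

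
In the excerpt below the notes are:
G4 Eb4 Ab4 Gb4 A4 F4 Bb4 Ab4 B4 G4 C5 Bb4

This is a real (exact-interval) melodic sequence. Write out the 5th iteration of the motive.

With a 4-note motive the entries are G4, A4, B4, each up a 2nd from the previous.
Extending up a 2nd: C#5 → D#5.
So cell 5 is D#5 B4 E5 D5.

D#5 B4 E5 D5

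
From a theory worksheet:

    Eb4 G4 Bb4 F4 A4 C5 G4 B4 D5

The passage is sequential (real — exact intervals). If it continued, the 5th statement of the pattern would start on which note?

With a 3-note motive the entries are Eb4, F4, G4, each up a 2nd from the previous.
Extending the heads up a 2nd: A4 → B4.

B4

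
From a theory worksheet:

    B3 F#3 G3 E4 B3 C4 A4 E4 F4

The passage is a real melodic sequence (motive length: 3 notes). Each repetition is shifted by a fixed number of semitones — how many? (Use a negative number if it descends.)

Taking 3-note groups, the heads are B3, E4, A4: the pattern moves up a 4th.
B3→E4 is 64 − 59 = 5 semitones.

5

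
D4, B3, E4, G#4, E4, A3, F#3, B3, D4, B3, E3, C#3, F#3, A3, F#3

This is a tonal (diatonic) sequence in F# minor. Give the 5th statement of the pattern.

F#2 D2 G#2 B2 G#2

Taking 5-note groups, the heads are D4, A3, E3: the pattern moves down a 4th.
Extending down a 4th: B2 → F#2.
Statement 5 starts on F#2 and keeps the same diatonic contour: F#2 D2 G#2 B2 G#2.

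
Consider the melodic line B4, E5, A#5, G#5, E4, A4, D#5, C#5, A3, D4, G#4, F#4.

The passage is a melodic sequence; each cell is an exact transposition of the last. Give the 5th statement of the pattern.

G2 C3 F#3 E3

With a 4-note motive the entries are B4, E4, A3, each down a 5th from the previous.
Extending down a 5th: D3 → G2.
So cell 5 is G2 C3 F#3 E3.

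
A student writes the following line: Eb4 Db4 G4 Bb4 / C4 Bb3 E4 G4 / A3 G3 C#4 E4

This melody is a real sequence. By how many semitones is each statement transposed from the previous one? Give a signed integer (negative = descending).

With a 4-note motive the entries are Eb4, C4, A3, each down a 3rd from the previous.
Counting half-steps from Eb4 to C4: -3.

-3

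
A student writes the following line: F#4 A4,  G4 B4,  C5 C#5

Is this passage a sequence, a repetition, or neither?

Note 1 of cell 3 is C5; if this were a sequence it would be A4. No unit length gives a consistent transposition pattern.

neither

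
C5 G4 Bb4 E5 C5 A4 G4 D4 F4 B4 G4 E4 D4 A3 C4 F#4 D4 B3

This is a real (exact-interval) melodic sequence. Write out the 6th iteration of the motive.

Taking 6-note groups, the heads are C5, G4, D4: the pattern moves down a 4th.
Extending down a 4th: A3 → E3 → B2.
Statement 6 starts on B2 and keeps the same exact contour: B2 F#2 A2 D#3 B2 G#2.

B2 F#2 A2 D#3 B2 G#2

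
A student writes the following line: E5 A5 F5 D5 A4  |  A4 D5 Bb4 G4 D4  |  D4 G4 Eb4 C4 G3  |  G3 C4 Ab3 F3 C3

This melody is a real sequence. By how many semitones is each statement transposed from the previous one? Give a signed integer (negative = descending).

The 5-note cells begin on E5, A4, D4, G3 — each down a 5th from the last.
E5 to A4 spans -7 semitones.

-7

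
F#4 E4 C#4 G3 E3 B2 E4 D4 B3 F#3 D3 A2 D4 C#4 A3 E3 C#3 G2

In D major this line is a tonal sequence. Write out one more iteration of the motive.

Unit = 6 notes; the statements start on F#4, E4, D4, moving down a 2nd each time.
So cell 4 is C#4 B3 G3 D3 B2 F#2.

C#4 B3 G3 D3 B2 F#2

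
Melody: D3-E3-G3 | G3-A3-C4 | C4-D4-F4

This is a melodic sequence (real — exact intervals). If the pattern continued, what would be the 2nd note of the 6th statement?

F5

With 3-note cells, note 2 of each statement runs E3, A3, D4.
Carrying that up a 4th forward: G4 → C5 → F5.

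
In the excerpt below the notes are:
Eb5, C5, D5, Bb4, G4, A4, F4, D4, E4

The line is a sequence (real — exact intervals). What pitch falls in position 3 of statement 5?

Grouping in 3s, the 3rd note of each cell is D5, A4, E4.
Extending down a 4th: B3 → F#3.

F#3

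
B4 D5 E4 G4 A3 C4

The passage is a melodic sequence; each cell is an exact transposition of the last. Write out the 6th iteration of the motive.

C2 Eb2

With a 2-note motive the entries are B4, E4, A3, each down a 5th from the previous.
Carrying on: D3 → G2 → C2.
From C2 the exact shape gives C2 Eb2.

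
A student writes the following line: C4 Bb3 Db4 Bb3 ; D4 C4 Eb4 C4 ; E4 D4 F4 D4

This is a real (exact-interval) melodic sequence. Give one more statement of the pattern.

F#4 E4 G4 E4

The 4-note cells begin on C4, D4, E4 — each up a 2nd from the last.
Statement 4 starts on F#4 and keeps the same exact contour: F#4 E4 G4 E4.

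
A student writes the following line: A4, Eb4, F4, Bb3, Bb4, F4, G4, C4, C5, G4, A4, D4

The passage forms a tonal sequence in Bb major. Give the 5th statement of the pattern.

Eb5 Bb4 C5 F4

The 4-note cells begin on A4, Bb4, C5 — each up a 2nd from the last.
Carrying on: D5 → Eb5.
From Eb5 the diatonic shape gives Eb5 Bb4 C5 F4.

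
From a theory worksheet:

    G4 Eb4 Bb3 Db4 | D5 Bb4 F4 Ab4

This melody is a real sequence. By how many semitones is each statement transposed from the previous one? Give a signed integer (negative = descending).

Unit = 4 notes; the statements start on G4, D5, moving up a 5th each time.
Counting half-steps from G4 to D5: 7.

7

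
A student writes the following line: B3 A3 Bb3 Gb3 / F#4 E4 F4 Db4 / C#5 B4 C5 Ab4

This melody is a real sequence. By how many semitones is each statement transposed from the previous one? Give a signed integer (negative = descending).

7

The 4-note cells begin on B3, F#4, C#5 — each up a 5th from the last.
Counting half-steps from B3 to F#4: 7.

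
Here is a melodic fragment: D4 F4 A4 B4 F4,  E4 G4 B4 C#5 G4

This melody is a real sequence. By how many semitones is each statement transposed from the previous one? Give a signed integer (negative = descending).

Unit = 5 notes; the statements start on D4, E4, moving up a 2nd each time.
Counting half-steps from D4 to E4: 2.

2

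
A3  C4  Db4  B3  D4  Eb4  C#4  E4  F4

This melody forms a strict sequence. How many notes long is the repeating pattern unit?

3

9 notes total. Splitting into 3 groups of 3:
A3 C4 Db4 | B3 D4 Eb4 | C#4 E4 F4
Every group is a transposition up a 2nd of the one before; no shorter unit works.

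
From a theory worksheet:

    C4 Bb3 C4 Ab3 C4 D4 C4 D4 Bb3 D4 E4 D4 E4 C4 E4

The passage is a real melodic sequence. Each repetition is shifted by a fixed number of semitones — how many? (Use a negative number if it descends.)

2

The 5-note cells begin on C4, D4, E4 — each up a 2nd from the last.
C4→D4 is 62 − 60 = 2 semitones.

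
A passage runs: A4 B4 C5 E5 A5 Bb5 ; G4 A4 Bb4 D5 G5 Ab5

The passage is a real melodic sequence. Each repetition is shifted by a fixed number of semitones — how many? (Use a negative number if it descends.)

-2

With a 6-note motive the entries are A4, G4, each down a 2nd from the previous.
Counting half-steps from A4 to G4: -2.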